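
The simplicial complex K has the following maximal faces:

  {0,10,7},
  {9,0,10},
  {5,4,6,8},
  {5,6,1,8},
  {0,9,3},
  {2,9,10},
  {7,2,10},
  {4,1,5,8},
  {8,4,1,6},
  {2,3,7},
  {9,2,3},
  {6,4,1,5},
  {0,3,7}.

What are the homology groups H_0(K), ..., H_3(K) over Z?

Order the vertices as 0 < 1 < 2 < 3 < 4 < 5 < 6 < 7 < 8 < 9 < 10. Listing each simplex with vertices in this order, K has dimension 3 with simplices:

  0-simplices (11): [0], [1], [2], [3], [4], [5], [6], [7], [8], [9], [10]
  1-simplices (22): [0,3], [0,7], [0,9], [0,10], [1,4], [1,5], [1,6], [1,8], [2,3], [2,7], [2,9], [2,10], [3,7], [3,9], [4,5], [4,6], [4,8], [5,6], [5,8], [6,8], [7,10], [9,10]
  2-simplices (18): (18 of them)
  3-simplices (5): [1,4,5,6], [1,4,5,8], [1,4,6,8], [1,5,6,8], [4,5,6,8]

so the chain groups are C_0 ≅ Z^11, C_1 ≅ Z^22, C_2 ≅ Z^18, C_3 ≅ Z^5.

∂_1: C_1 → C_0 is given by ∂[p,q] = [q] − [p]. For instance
  ∂[0,10] = [10] − [0].
This gives a 11×22 integer matrix of rank 9; reducing to Smith normal form yields diagonal entries (1,1,1,1,1,1,1,1,1).

∂_2: C_2 → C_1 acts by ∂[p,q,r] = [q,r] − [p,r] + [p,q]. For instance
  ∂[4,6,8] = [6,8] − [4,8] + [4,6],
  ∂[1,6,8] = [6,8] − [1,8] + [1,6].
As a 22×18 matrix over Z this has rank 13, with invariant factors (1,1,1,1,1,1,1,1,1,1,1,1,1).

Boundary ∂_3: C_3 → C_2 sends each 3-simplex σ to the alternating sum Σ_i (−1)^i (σ with its i-th vertex removed). For instance
  ∂[1,4,5,6] = [4,5,6] − [1,5,6] + [1,4,6] − [1,4,5],
  ∂[1,5,6,8] = [5,6,8] − [1,6,8] + [1,5,8] − [1,5,6].
As a 18×5 matrix over Z this has rank 4, with invariant factors (1,1,1,1).

From H_k ≅ ker(∂_k) / im(∂_{k+1}) we obtain:

  H_0: rank C_0 − rank ∂_1 = 11 − 9 = 2, and the invariant factors of ∂_1 are all 1, so H_0 = Z^2.
  H_1: rank ker ∂_1 − rank ∂_2 = (22 − 9) − 13 = 0, and the invariant factors of ∂_2 are all 1, so H_1 = 0.
  H_2: rank ker ∂_2 − rank ∂_3 = (18 − 13) − 4 = 1, and the invariant factors of ∂_3 are all 1, so H_2 = Z.
  H_3: rank ker ∂_3 − rank ∂_4 = (5 − 4) − 0 = 1, and there is no ∂_4, so H_3 = Z.

H_0 = Z^2,  H_1 = 0,  H_2 = Z,  H_3 = Z.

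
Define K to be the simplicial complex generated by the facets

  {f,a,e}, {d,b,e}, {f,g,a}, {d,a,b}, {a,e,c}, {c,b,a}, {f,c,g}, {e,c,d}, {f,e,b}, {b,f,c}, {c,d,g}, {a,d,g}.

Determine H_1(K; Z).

Fix the vertex order a < b < c < d < e < f < g and write every simplex with vertices in increasing order. Then dim K = 2 and the simplices of K are:

  0-simplices (7): a, b, c, d, e, f, g
  1-simplices (18): ab, ac, ad, ae, af, ag, bc, bd, be, bf, cd, ce, cf, cg, de, dg, ef, fg
  2-simplices (12): abc, abd, ace, adg, aef, afg, bcf, bde, bef, cde, cdg, cfg

giving chain groups C_0 ≅ Z^7, C_1 ≅ Z^18, C_2 ≅ Z^12.

∂_1: C_1 → C_0 sends each edge [p,q] (with p < q) to q − p. For instance
  ∂ag = g − a.
As a 7×18 matrix over Z this has rank 6, with invariant factors (1,1,1,1,1,1).

Boundary ∂_2: C_2 → C_1 sends each 2-simplex [p,q,r] to [q,r] − [p,r] + [p,q]. For instance
  ∂bef = ef − bf + be,
  ∂aef = ef − af + ae.
As a 18×12 matrix over Z this has rank 12, with invariant factors (1,1,1,1,1,1,1,1,1,1,1,2).

From H_k ≅ ker(∂_k) / im(∂_{k+1}) we obtain:

  H_1: rank ker ∂_1 − rank ∂_2 = (18 − 6) − 12 = 0, and ∂_2 has invariant factor 2 > 1, so H_1 ≅ Z_2.

(K is a triangulation of the real projective plane RP^2.)

H_1 ≅ Z_2.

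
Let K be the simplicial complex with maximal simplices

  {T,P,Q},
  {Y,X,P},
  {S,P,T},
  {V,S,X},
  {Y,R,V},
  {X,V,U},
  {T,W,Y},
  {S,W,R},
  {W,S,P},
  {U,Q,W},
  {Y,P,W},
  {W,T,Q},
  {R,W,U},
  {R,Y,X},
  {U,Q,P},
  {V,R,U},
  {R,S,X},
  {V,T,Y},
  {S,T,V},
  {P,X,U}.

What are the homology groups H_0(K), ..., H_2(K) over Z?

Fix the vertex order P < Q < R < S < T < U < V < W < X < Y and write every simplex with vertices in increasing order. Then dim K = 2 and the simplices of K are:

  0-simplices (10): P, Q, R, S, T, U, V, W, X, Y
  1-simplices (30): PQ, PS, PT, PU, PW, PX, PY, QT, QU, QW, RS, RU, RV, RW, RX, RY, ST, SV, SW, SX, TV, TW, TY, UV, UW, UX, VX, VY, WY, XY
  2-simplices (20): PQT, PQU, PST, PSW, PUX, PWY, PXY, QTW, QUW, RSW, RSX, RUV, RUW, RVY, RXY, STV, SVX, TVY, TWY, UVX

so the chain groups are C_0 ≅ Z^10, C_1 ≅ Z^30, C_2 ≅ Z^20.

∂_1: C_1 → C_0 sends each edge [p,q] (with p < q) to q − p. For instance
  ∂RU = U − R.
As a 10×30 matrix over Z this has rank 9, with invariant factors (1,1,1,1,1,1,1,1,1).

∂_2: C_2 → C_1 maps a triangle to the signed sum of its edges. For instance
  ∂PQT = QT − PT + PQ,
  ∂UVX = VX − UX + UV.
The 30×20 boundary matrix has rank 20 and Smith normal form diag(1,1,1,1,1,1,1,1,1,1,1,1,1,1,1,1,1,1,1,2).

Reading off H_k = ker ∂_k / im ∂_{k+1}:

  H_0: rank C_0 − rank ∂_1 = 10 − 9 = 1, and the invariant factors of ∂_1 are all 1, so H_0 = Z.
  H_1: rank ker ∂_1 − rank ∂_2 = (30 − 9) − 20 = 1, and ∂_2 has invariant factor 2 > 1, so H_1 = Z ⊕ Z/2.
  H_2: rank ker ∂_2 − rank ∂_3 = (20 − 20) − 0 = 0, and there is no ∂_3, so H_2 = 0.

H_0 ≅ Z,  H_1 ≅ Z ⊕ Z/2,  H_2 = 0.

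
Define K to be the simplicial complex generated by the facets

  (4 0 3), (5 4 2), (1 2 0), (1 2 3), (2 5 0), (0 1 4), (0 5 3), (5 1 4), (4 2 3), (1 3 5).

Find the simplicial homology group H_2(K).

Take the total order 0 < 1 < 2 < 3 < 4 < 5 on the vertex set. Then K (dimension 2) consists of the simplices:

  0-simplices (6): [0], [1], [2], [3], [4], [5]
  1-simplices (15): [0,1], [0,2], [0,3], [0,4], [0,5], [1,2], [1,3], [1,4], [1,5], [2,3], [2,4], [2,5], [3,4], [3,5], [4,5]
  2-simplices (10): [0,1,2], [0,1,4], [0,2,5], [0,3,4], [0,3,5], [1,2,3], [1,3,5], [1,4,5], [2,3,4], [2,4,5]

so the chain groups are C_0 ≅ Z^6, C_1 ≅ Z^15, C_2 ≅ Z^10.

∂_1: C_1 → C_0 is given by ∂[p,q] = [q] − [p].
The 6×15 boundary matrix has rank 5 and Smith normal form diag(1,1,1,1,1).

Boundary ∂_2: C_2 → C_1 acts by ∂[p,q,r] = [q,r] − [p,r] + [p,q]. For instance
  ∂[2,4,5] = [4,5] − [2,5] + [2,4],
  ∂[2,3,4] = [3,4] − [2,4] + [2,3].
This gives a 15×10 integer matrix of rank 10; reducing to Smith normal form yields diagonal entries (1,1,1,1,1,1,1,1,1,2).

Reading off H_k = ker ∂_k / im ∂_{k+1}:

  H_2: rank ker ∂_2 − rank ∂_3 = (10 − 10) − 0 = 0, and there is no ∂_3, so H_2 = 0.

H_2 = 0.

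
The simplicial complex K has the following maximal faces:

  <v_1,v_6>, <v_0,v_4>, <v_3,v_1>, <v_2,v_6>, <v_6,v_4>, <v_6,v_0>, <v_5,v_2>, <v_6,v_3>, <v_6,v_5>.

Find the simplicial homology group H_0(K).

Order the vertices as v_0 < v_1 < v_2 < v_3 < v_4 < v_5 < v_6. Listing each simplex with vertices in this order, K has dimension 1 with simplices:

  0-simplices (7): [v_0], [v_1], [v_2], [v_3], [v_4], [v_5], [v_6]
  1-simplices (9): [v_0,v_4], [v_0,v_6], [v_1,v_3], [v_1,v_6], [v_2,v_5], [v_2,v_6], [v_3,v_6], [v_4,v_6], [v_5,v_6]

giving chain groups C_0 ≅ Z^7, C_1 ≅ Z^9.

∂_1: C_1 → C_0 maps an edge to its endpoints' difference, ∂[p,q] = q − p. For instance
  ∂[v_3,v_6] = [v_6] − [v_3].
This gives a 7×9 integer matrix of rank 6; reducing to Smith normal form yields diagonal entries (1,1,1,1,1,1).

From H_k ≅ ker(∂_k) / im(∂_{k+1}) we obtain:

  H_0: rank C_0 − rank ∂_1 = 7 − 6 = 1, and the invariant factors of ∂_1 are all 1, so H_0 ≅ Z.

H_0 ≅ Z.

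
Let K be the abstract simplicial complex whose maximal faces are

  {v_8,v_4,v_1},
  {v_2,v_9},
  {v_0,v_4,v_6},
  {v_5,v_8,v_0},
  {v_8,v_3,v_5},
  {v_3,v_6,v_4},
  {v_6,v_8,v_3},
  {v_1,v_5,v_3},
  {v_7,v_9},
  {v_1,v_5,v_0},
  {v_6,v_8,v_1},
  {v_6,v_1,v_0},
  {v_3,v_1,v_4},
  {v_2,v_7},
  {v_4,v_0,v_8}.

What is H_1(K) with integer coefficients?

Order the vertices as v_0 < v_1 < v_2 < v_3 < v_4 < v_5 < v_6 < v_7 < v_8 < v_9. Listing each simplex with vertices in this order, K has dimension 2 with simplices:

  0-simplices (10): [v_0], [v_1], [v_2], [v_3], [v_4], [v_5], [v_6], [v_7], [v_8], [v_9]
  1-simplices (21): (21 of them)
  2-simplices (12): (12 of them)

so the chain groups are C_0 ≅ Z^10, C_1 ≅ Z^21, C_2 ≅ Z^12.

The boundary map ∂_1: C_1 → C_0 sends each edge [p,q] (with p < q) to q − p.
This gives a 10×21 integer matrix of rank 8; reducing to Smith normal form yields diagonal entries (1,1,1,1,1,1,1,1).

Boundary ∂_2: C_2 → C_1 acts by ∂[p,q,r] = [q,r] − [p,r] + [p,q]. For instance
  ∂[v_1,v_3,v_5] = [v_3,v_5] − [v_1,v_5] + [v_1,v_3],
  ∂[v_3,v_4,v_6] = [v_4,v_6] − [v_3,v_6] + [v_3,v_4].
As a 21×12 matrix over Z this has rank 12, with invariant factors (1,1,1,1,1,1,1,1,1,1,1,2).

Computing H_k = (kernel of ∂_k) / (image of ∂_{k+1}):

  H_1: rank ker ∂_1 − rank ∂_2 = (21 − 8) − 12 = 1, and ∂_2 has invariant factor 2 > 1, so H_1 = Z ⊕ Z/2Z.

H_1 = Z ⊕ Z/2Z.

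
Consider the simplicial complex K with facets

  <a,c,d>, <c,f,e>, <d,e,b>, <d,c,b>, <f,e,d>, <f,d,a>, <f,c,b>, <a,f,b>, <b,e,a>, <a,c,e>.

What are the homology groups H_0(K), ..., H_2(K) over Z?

H_0 = Z,  H_1 = Z/2,  H_2 = 0.

K has 6 vertices, 15 edges, 10 triangles.
rank ∂_0 = 0, rank ∂_1 = 5 ⇒ b_0 = 6 − 0 − 5 = 1; all invariant factors of ∂_1 are 1 so no torsion. So H_0 ≅ Z.
rank ∂_1 = 5, rank ∂_2 = 10 ⇒ b_1 = 15 − 5 − 10 = 0; ∂_2 has invariant factor(s) [2] giving torsion. So H_1 ≅ Z/2.
rank ∂_2 = 10, rank ∂_3 = 0 ⇒ b_2 = 10 − 10 − 0 = 0. So H_2 ≅ 0.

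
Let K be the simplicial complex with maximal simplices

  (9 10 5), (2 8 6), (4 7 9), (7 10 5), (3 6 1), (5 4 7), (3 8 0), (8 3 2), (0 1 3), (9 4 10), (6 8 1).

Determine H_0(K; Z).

H_0 = Z^2.

We work with the vertex ordering 0 < 1 < 2 < 3 < 4 < 5 < 6 < 7 < 8 < 9 < 10. The simplices of K, each written with vertices in increasing order, are:

  0-simplices (11): [0], [1], [2], [3], [4], [5], [6], [7], [8], [9], [10]
  1-simplices (22): [0,1], [0,3], [0,8], [1,3], [1,6], [1,8], [2,3], [2,6], [2,8], [3,6], [3,8], [4,5], [4,7], [4,9], [4,10], [5,7], [5,9], [5,10], [6,8], [7,9], [7,10], [9,10]
  2-simplices (11): [0,1,3], [0,3,8], [1,3,6], [1,6,8], [2,3,8], [2,6,8], [4,5,7], [4,7,9], [4,9,10], [5,7,10], [5,9,10]

Hence C_0 ≅ Z^11, C_1 ≅ Z^22, C_2 ≅ Z^11.

The boundary map ∂_1: C_1 → C_0 maps an edge to its endpoints' difference, ∂[p,q] = q − p. For instance
  ∂[3,8] = [8] − [3].
The resulting 11×22 matrix has rank 9, and its Smith normal form has invariant factors (1,1,1,1,1,1,1,1,1).

∂_2: C_2 → C_1 maps a triangle to the signed sum of its edges. For instance
  ∂[1,3,6] = [3,6] − [1,6] + [1,3],
  ∂[4,9,10] = [9,10] − [4,10] + [4,9].
The 22×11 boundary matrix has rank 11 and Smith normal form diag(1,1,1,1,1,1,1,1,1,1,1).

Now H_k = ker ∂_k / im ∂_{k+1}, so:

  H_0: rank C_0 − rank ∂_1 = 11 − 9 = 2, and the invariant factors of ∂_1 are all 1, so H_0 ≅ Z^2.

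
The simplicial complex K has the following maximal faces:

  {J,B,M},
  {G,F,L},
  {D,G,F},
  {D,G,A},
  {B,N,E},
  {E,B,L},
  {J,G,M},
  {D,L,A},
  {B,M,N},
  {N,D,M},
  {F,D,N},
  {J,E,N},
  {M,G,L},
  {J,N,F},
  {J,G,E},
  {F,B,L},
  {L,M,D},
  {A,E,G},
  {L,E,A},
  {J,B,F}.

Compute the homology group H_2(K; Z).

H_2 = 0.

Order the vertices as A < B < D < E < F < G < J < L < M < N. Listing each simplex with vertices in this order, K has dimension 2 with simplices:

  0-simplices (10): A, B, D, E, F, G, J, L, M, N
  1-simplices (30): AD, AE, AG, AL, BE, BF, BJ, BL, BM, BN, DF, DG, DL, DM, DN, EG, EJ, EL, EN, FG, FJ, FL, FN, GJ, GL, GM, JM, JN, LM, MN
  2-simplices (20): ADG, ADL, AEG, AEL, BEL, BEN, BFJ, BFL, BJM, BMN, DFG, DFN, DLM, DMN, EGJ, EJN, FGL, FJN, GJM, GLM

so the chain groups are C_0 ≅ Z^10, C_1 ≅ Z^30, C_2 ≅ Z^20.

∂_1: C_1 → C_0 is given by ∂[p,q] = [q] − [p]. For instance
  ∂GL = L − G.
As a 10×30 matrix over Z this has rank 9, with invariant factors (1,1,1,1,1,1,1,1,1).

Boundary ∂_2: C_2 → C_1 acts by ∂[p,q,r] = [q,r] − [p,r] + [p,q]. For instance
  ∂DFG = FG − DG + DF,
  ∂BFJ = FJ − BJ + BF.
As a 30×20 matrix over Z this has rank 20, with invariant factors (1,1,1,1,1,1,1,1,1,1,1,1,1,1,1,1,1,1,1,2).

From H_k ≅ ker(∂_k) / im(∂_{k+1}) we obtain:

  H_2: rank ker ∂_2 − rank ∂_3 = (20 − 20) − 0 = 0, and there is no ∂_3, so H_2 = 0.

(K is a triangulation of the Klein bottle.)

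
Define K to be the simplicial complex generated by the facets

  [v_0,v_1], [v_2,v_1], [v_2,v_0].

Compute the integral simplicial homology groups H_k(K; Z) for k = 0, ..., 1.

H_0 = Z,  H_1 = Z.

We work with the vertex ordering v_0 < v_1 < v_2. The simplices of K, each written with vertices in increasing order, are:

  0-simplices (3): [v_0], [v_1], [v_2]
  1-simplices (3): [v_0,v_1], [v_0,v_2], [v_1,v_2]

giving chain groups C_0 ≅ Z^3, C_1 ≅ Z^3.

The boundary map ∂_1: C_1 → C_0 is given by ∂[p,q] = [q] − [p].
As a 3×3 matrix over Z this has rank 2, with invariant factors (1,1).

From H_k ≅ ker(∂_k) / im(∂_{k+1}) we obtain:

  H_0: rank C_0 − rank ∂_1 = 3 − 2 = 1, and the invariant factors of ∂_1 are all 1, so H_0 = Z.
  H_1: rank ker ∂_1 − rank ∂_2 = (3 − 2) − 0 = 1, and there is no ∂_2, so H_1 = Z.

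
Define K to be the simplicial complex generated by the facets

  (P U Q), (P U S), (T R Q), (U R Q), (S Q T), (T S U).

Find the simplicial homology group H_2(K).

H_2 ≅ 0.

We work with the vertex ordering P < Q < R < S < T < U. The simplices of K, each written with vertices in increasing order, are:

  0-simplices (6): P, Q, R, S, T, U
  1-simplices (12): PQ, PS, PU, QR, QS, QT, QU, RT, RU, ST, SU, TU
  2-simplices (6): PQU, PSU, QRT, QRU, QST, STU

Hence C_0 ≅ Z^6, C_1 ≅ Z^12, C_2 ≅ Z^6.

The boundary map ∂_1: C_1 → C_0 maps an edge to its endpoints' difference, ∂[p,q] = q − p.
The resulting 6×12 matrix has rank 5, and its Smith normal form has invariant factors (1,1,1,1,1).

The boundary map ∂_2: C_2 → C_1 maps a triangle to the signed sum of its edges. For instance
  ∂QRT = RT − QT + QR,
  ∂STU = TU − SU + ST.
The resulting 12×6 matrix has rank 6, and its Smith normal form has invariant factors (1,1,1,1,1,1).

Reading off H_k = ker ∂_k / im ∂_{k+1}:

  H_2: rank ker ∂_2 − rank ∂_3 = (6 − 6) − 0 = 0, and there is no ∂_3, so H_2 ≅ 0.

(K is a triangulation of the cylinder S^1 x I.)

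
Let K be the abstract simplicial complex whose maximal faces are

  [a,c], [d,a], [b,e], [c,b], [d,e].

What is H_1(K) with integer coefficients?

H_1 ≅ Z.

Take the total order a < b < c < d < e on the vertex set. Then K (dimension 1) consists of the simplices:

  0-simplices (5): a, b, c, d, e
  1-simplices (5): ac, ad, bc, be, de

Hence C_0 ≅ Z^5, C_1 ≅ Z^5.

∂_1: C_1 → C_0 sends each edge [p,q] (with p < q) to q − p.
As a 5×5 matrix over Z this has rank 4, with invariant factors (1,1,1,1).

From H_k ≅ ker(∂_k) / im(∂_{k+1}) we obtain:

  H_1: rank ker ∂_1 − rank ∂_2 = (5 − 4) − 0 = 1, and there is no ∂_2, so H_1 ≅ Z.

(K is a triangulation of the circle S^1.)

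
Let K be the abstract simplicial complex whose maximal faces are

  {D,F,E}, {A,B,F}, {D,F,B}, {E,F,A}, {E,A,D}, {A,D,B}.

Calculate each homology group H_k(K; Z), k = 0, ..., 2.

H_0 ≅ Z,  H_1 = 0,  H_2 ≅ Z.

Order the vertices as A < B < D < E < F. Listing each simplex with vertices in this order, K has dimension 2 with simplices:

  0-simplices (5): A, B, D, E, F
  1-simplices (9): AB, AD, AE, AF, BD, BF, DE, DF, EF
  2-simplices (6): ABD, ABF, ADE, AEF, BDF, DEF

so the chain groups are C_0 ≅ Z^5, C_1 ≅ Z^9, C_2 ≅ Z^6.

∂_1: C_1 → C_0 maps an edge to its endpoints' difference, ∂[p,q] = q − p. For instance
  ∂EF = F − E.
The resulting 5×9 matrix has rank 4, and its Smith normal form has invariant factors (1,1,1,1).

∂_2: C_2 → C_1 maps a triangle to the signed sum of its edges. For instance
  ∂ABF = BF − AF + AB,
  ∂DEF = EF − DF + DE.
This gives a 9×6 integer matrix of rank 5; reducing to Smith normal form yields diagonal entries (1,1,1,1,1).

From H_k ≅ ker(∂_k) / im(∂_{k+1}) we obtain:

  H_0: rank C_0 − rank ∂_1 = 5 − 4 = 1, and the invariant factors of ∂_1 are all 1, so H_0 = Z.
  H_1: rank ker ∂_1 − rank ∂_2 = (9 − 4) − 5 = 0, and the invariant factors of ∂_2 are all 1, so H_1 = 0.
  H_2: rank ker ∂_2 − rank ∂_3 = (6 − 5) − 0 = 1, and there is no ∂_3, so H_2 = Z.

(K is a triangulation of the 2-sphere S^2.)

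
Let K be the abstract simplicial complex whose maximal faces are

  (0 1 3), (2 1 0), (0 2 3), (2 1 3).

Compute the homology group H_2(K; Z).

Order the vertices as 0 < 1 < 2 < 3. Listing each simplex with vertices in this order, K has dimension 2 with simplices:

  0-simplices (4): [0], [1], [2], [3]
  1-simplices (6): [0,1], [0,2], [0,3], [1,2], [1,3], [2,3]
  2-simplices (4): [0,1,2], [0,1,3], [0,2,3], [1,2,3]

so the chain groups are C_0 ≅ Z^4, C_1 ≅ Z^6, C_2 ≅ Z^4.

∂_1: C_1 → C_0 is given by ∂[p,q] = [q] − [p].
The resulting 4×6 matrix has rank 3, and its Smith normal form has invariant factors (1,1,1).

The boundary map ∂_2: C_2 → C_1 acts by ∂[p,q,r] = [q,r] − [p,r] + [p,q]. For instance
  ∂[1,2,3] = [2,3] − [1,3] + [1,2],
  ∂[0,2,3] = [2,3] − [0,3] + [0,2].
The resulting 6×4 matrix has rank 3, and its Smith normal form has invariant factors (1,1,1).

Reading off H_k = ker ∂_k / im ∂_{k+1}:

  H_2: rank ker ∂_2 − rank ∂_3 = (4 − 3) − 0 = 1, and there is no ∂_3, so H_2 ≅ Z.

(K is a triangulation of the 2-sphere S^2.)

H_2 = Z.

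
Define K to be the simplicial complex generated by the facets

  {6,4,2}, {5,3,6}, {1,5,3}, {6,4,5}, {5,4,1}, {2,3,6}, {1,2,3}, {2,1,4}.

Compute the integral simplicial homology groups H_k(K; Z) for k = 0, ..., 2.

H_0 = Z,  H_1 = 0,  H_2 = Z.

Order the vertices as 1 < 2 < 3 < 4 < 5 < 6. Listing each simplex with vertices in this order, K has dimension 2 with simplices:

  0-simplices (6): [1], [2], [3], [4], [5], [6]
  1-simplices (12): [1,2], [1,3], [1,4], [1,5], [2,3], [2,4], [2,6], [3,5], [3,6], [4,5], [4,6], [5,6]
  2-simplices (8): [1,2,3], [1,2,4], [1,3,5], [1,4,5], [2,3,6], [2,4,6], [3,5,6], [4,5,6]

Hence C_0 ≅ Z^6, C_1 ≅ Z^12, C_2 ≅ Z^8.

The boundary map ∂_1: C_1 → C_0 is given by ∂[p,q] = [q] − [p].
The resulting 6×12 matrix has rank 5, and its Smith normal form has invariant factors (1,1,1,1,1).

Boundary ∂_2: C_2 → C_1 acts by ∂[p,q,r] = [q,r] − [p,r] + [p,q]. For instance
  ∂[1,2,3] = [2,3] − [1,3] + [1,2],
  ∂[1,3,5] = [3,5] − [1,5] + [1,3].
The 12×8 boundary matrix has rank 7 and Smith normal form diag(1,1,1,1,1,1,1).

Reading off H_k = ker ∂_k / im ∂_{k+1}:

  H_0: rank C_0 − rank ∂_1 = 6 − 5 = 1, and the invariant factors of ∂_1 are all 1, so H_0 = Z.
  H_1: rank ker ∂_1 − rank ∂_2 = (12 − 5) − 7 = 0, and the invariant factors of ∂_2 are all 1, so H_1 = 0.
  H_2: rank ker ∂_2 − rank ∂_3 = (8 − 7) − 0 = 1, and there is no ∂_3, so H_2 = Z.

(K is a triangulation of the 2-sphere S^2.)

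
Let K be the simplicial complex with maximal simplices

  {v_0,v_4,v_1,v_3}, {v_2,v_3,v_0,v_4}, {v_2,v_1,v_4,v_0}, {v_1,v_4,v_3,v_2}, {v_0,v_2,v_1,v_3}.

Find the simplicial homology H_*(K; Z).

Fix the vertex order v_0 < v_1 < v_2 < v_3 < v_4 and write every simplex with vertices in increasing order. Then dim K = 3 and the simplices of K are:

  0-simplices (5): [v_0], [v_1], [v_2], [v_3], [v_4]
  1-simplices (10): [v_0,v_1], [v_0,v_2], [v_0,v_3], [v_0,v_4], [v_1,v_2], [v_1,v_3], [v_1,v_4], [v_2,v_3], [v_2,v_4], [v_3,v_4]
  2-simplices (10): [v_0,v_1,v_2], [v_0,v_1,v_3], [v_0,v_1,v_4], [v_0,v_2,v_3], [v_0,v_2,v_4], [v_0,v_3,v_4], [v_1,v_2,v_3], [v_1,v_2,v_4], [v_1,v_3,v_4], [v_2,v_3,v_4]
  3-simplices (5): [v_0,v_1,v_2,v_3], [v_0,v_1,v_2,v_4], [v_0,v_1,v_3,v_4], [v_0,v_2,v_3,v_4], [v_1,v_2,v_3,v_4]

Hence C_0 ≅ Z^5, C_1 ≅ Z^10, C_2 ≅ Z^10, C_3 ≅ Z^5.

∂_1: C_1 → C_0 maps an edge to its endpoints' difference, ∂[p,q] = q − p. For instance
  ∂[v_0,v_2] = [v_2] − [v_0].
As a 5×10 matrix over Z this has rank 4, with invariant factors (1,1,1,1).

The boundary map ∂_2: C_2 → C_1 maps a triangle to the signed sum of its edges. For instance
  ∂[v_0,v_1,v_2] = [v_1,v_2] − [v_0,v_2] + [v_0,v_1],
  ∂[v_1,v_2,v_4] = [v_2,v_4] − [v_1,v_4] + [v_1,v_2].
The 10×10 boundary matrix has rank 6 and Smith normal form diag(1,1,1,1,1,1).

Boundary ∂_3: C_3 → C_2 sends each 3-simplex σ to the alternating sum Σ_i (−1)^i (σ with its i-th vertex removed). For instance
  ∂[v_1,v_2,v_3,v_4] = [v_2,v_3,v_4] − [v_1,v_3,v_4] + [v_1,v_2,v_4] − [v_1,v_2,v_3],
  ∂[v_0,v_2,v_3,v_4] = [v_2,v_3,v_4] − [v_0,v_3,v_4] + [v_0,v_2,v_4] − [v_0,v_2,v_3].
The resulting 10×5 matrix has rank 4, and its Smith normal form has invariant factors (1,1,1,1).

Now H_k = ker ∂_k / im ∂_{k+1}, so:

  H_0: rank C_0 − rank ∂_1 = 5 − 4 = 1, and the invariant factors of ∂_1 are all 1, so H_0 = Z.
  H_1: rank ker ∂_1 − rank ∂_2 = (10 − 4) − 6 = 0, and the invariant factors of ∂_2 are all 1, so H_1 = 0.
  H_2: rank ker ∂_2 − rank ∂_3 = (10 − 6) − 4 = 0, and the invariant factors of ∂_3 are all 1, so H_2 = 0.
  H_3: rank ker ∂_3 − rank ∂_4 = (5 − 4) − 0 = 1, and there is no ∂_4, so H_3 = Z.

H_0 ≅ Z,  H_1 = 0,  H_2 = 0,  H_3 ≅ Z.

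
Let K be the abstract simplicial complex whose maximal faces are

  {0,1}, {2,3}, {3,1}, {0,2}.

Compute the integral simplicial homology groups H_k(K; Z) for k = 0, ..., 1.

H_0 ≅ Z,  H_1 ≅ Z.

K has 4 vertices, 4 edges.
rank ∂_0 = 0, rank ∂_1 = 3 ⇒ b_0 = 4 − 0 − 3 = 1; all invariant factors of ∂_1 are 1 so no torsion. So H_0 = Z.
rank ∂_1 = 3, rank ∂_2 = 0 ⇒ b_1 = 4 − 3 − 0 = 1. So H_1 = Z.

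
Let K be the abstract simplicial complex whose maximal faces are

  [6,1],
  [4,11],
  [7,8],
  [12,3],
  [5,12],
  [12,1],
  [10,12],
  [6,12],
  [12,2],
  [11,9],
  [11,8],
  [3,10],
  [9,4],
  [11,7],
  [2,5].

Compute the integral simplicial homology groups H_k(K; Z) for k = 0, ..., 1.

H_0 = Z^2,  H_1 = Z^5.

Take the total order 1 < 2 < 3 < 4 < 5 < 6 < 7 < 8 < 9 < 10 < 11 < 12 on the vertex set. Then K (dimension 1) consists of the simplices:

  0-simplices (12): [1], [2], [3], [4], [5], [6], [7], [8], [9], [10], [11], [12]
  1-simplices (15): [1,6], [1,12], [2,5], [2,12], [3,10], [3,12], [4,9], [4,11], [5,12], [6,12], [7,8], [7,11], [8,11], [9,11], [10,12]

giving chain groups C_0 ≅ Z^12, C_1 ≅ Z^15.

∂_1: C_1 → C_0 sends each edge [p,q] (with p < q) to q − p. For instance
  ∂[9,11] = [11] − [9].
The 12×15 boundary matrix has rank 10 and Smith normal form diag(1,1,1,1,1,1,1,1,1,1).

Now H_k = ker ∂_k / im ∂_{k+1}, so:

  H_0: rank C_0 − rank ∂_1 = 12 − 10 = 2, and the invariant factors of ∂_1 are all 1, so H_0 ≅ Z^2.
  H_1: rank ker ∂_1 − rank ∂_2 = (15 − 10) − 0 = 5, and there is no ∂_2, so H_1 ≅ Z^5.

As a check, the Euler characteristic is 12 − 15 = -3, which agrees with 2 − 5 = -3.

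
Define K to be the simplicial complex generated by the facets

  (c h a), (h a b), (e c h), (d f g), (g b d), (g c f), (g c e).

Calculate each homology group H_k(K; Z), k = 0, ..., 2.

H_0 ≅ Z,  H_1 ≅ Z,  H_2 = 0.

Take the total order a < b < c < d < e < f < g < h on the vertex set. Then K (dimension 2) consists of the simplices:

  0-simplices (8): a, b, c, d, e, f, g, h
  1-simplices (15): ab, ac, ah, bd, bg, bh, ce, cf, cg, ch, df, dg, eg, eh, fg
  2-simplices (7): abh, ach, bdg, ceg, ceh, cfg, dfg

Hence C_0 ≅ Z^8, C_1 ≅ Z^15, C_2 ≅ Z^7.

Boundary ∂_1: C_1 → C_0 sends each edge [p,q] (with p < q) to q − p.
As a 8×15 matrix over Z this has rank 7, with invariant factors (1,1,1,1,1,1,1).

∂_2: C_2 → C_1 maps a triangle to the signed sum of its edges. For instance
  ∂bdg = dg − bg + bd,
  ∂ceh = eh − ch + ce.
The 15×7 boundary matrix has rank 7 and Smith normal form diag(1,1,1,1,1,1,1).

From H_k ≅ ker(∂_k) / im(∂_{k+1}) we obtain:

  H_0: rank C_0 − rank ∂_1 = 8 − 7 = 1, and the invariant factors of ∂_1 are all 1, so H_0 ≅ Z.
  H_1: rank ker ∂_1 − rank ∂_2 = (15 − 7) − 7 = 1, and the invariant factors of ∂_2 are all 1, so H_1 ≅ Z.
  H_2: rank ker ∂_2 − rank ∂_3 = (7 − 7) − 0 = 0, and there is no ∂_3, so H_2 ≅ 0.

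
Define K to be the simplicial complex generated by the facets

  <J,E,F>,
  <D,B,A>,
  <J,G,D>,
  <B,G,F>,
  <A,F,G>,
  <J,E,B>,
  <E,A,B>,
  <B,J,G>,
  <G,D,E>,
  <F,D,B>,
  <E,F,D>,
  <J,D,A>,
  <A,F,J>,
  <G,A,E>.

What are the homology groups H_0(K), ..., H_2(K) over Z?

H_0 = Z,  H_1 = Z^2,  H_2 = Z.

We work with the vertex ordering A < B < D < E < F < G < J. The simplices of K, each written with vertices in increasing order, are:

  0-simplices (7): A, B, D, E, F, G, J
  1-simplices (21): AB, AD, AE, AF, AG, AJ, BD, BE, BF, BG, BJ, DE, DF, DG, DJ, EF, EG, EJ, FG, FJ, GJ
  2-simplices (14): ABD, ABE, ADJ, AEG, AFG, AFJ, BDF, BEJ, BFG, BGJ, DEF, DEG, DGJ, EFJ

giving chain groups C_0 ≅ Z^7, C_1 ≅ Z^21, C_2 ≅ Z^14.

Boundary ∂_1: C_1 → C_0 sends each edge [p,q] (with p < q) to q − p.
The 7×21 boundary matrix has rank 6 and Smith normal form diag(1,1,1,1,1,1).

∂_2: C_2 → C_1 sends each 2-simplex [p,q,r] to [q,r] − [p,r] + [p,q]. For instance
  ∂AFG = FG − AG + AF,
  ∂DGJ = GJ − DJ + DG.
The resulting 21×14 matrix has rank 13, and its Smith normal form has invariant factors (1,1,1,1,1,1,1,1,1,1,1,1,1).

Reading off H_k = ker ∂_k / im ∂_{k+1}:

  H_0: rank C_0 − rank ∂_1 = 7 − 6 = 1, and the invariant factors of ∂_1 are all 1, so H_0 = Z.
  H_1: rank ker ∂_1 − rank ∂_2 = (21 − 6) − 13 = 2, and the invariant factors of ∂_2 are all 1, so H_1 = Z^2.
  H_2: rank ker ∂_2 − rank ∂_3 = (14 − 13) − 0 = 1, and there is no ∂_3, so H_2 = Z.

(K is a triangulation of the torus T^2.)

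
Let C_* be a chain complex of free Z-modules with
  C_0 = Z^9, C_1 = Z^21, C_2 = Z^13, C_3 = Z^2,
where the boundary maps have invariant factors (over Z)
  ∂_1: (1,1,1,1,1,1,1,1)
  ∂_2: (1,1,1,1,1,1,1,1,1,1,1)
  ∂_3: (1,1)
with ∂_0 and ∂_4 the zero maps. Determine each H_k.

H_0 ≅ Z,  H_1 ≅ Z^2,  H_2 = 0,  H_3 = 0.

H_0: b_0 = 9 − 0 − 8 = 1; torsion from ∂_1 factors > 1: none. So H_0 ≅ Z.
H_1: b_1 = 21 − 8 − 11 = 2; torsion from ∂_2 factors > 1: none. So H_1 ≅ Z^2.
H_2: b_2 = 13 − 11 − 2 = 0; torsion from ∂_3 factors > 1: none. So H_2 ≅ 0.
H_3: b_3 = 2 − 2 − 0 = 0; torsion from ∂_4 factors > 1: none. So H_3 ≅ 0.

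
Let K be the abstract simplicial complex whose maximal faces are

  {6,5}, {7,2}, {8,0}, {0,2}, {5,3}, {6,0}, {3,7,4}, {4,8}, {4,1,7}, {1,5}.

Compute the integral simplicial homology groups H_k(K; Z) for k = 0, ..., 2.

Fix the vertex order 0 < 1 < 2 < 3 < 4 < 5 < 6 < 7 < 8 and write every simplex with vertices in increasing order. Then dim K = 2 and the simplices of K are:

  0-simplices (9): [0], [1], [2], [3], [4], [5], [6], [7], [8]
  1-simplices (13): [0,2], [0,6], [0,8], [1,4], [1,5], [1,7], [2,7], [3,4], [3,5], [3,7], [4,7], [4,8], [5,6]
  2-simplices (2): [1,4,7], [3,4,7]

so the chain groups are C_0 ≅ Z^9, C_1 ≅ Z^13, C_2 ≅ Z^2.

The boundary map ∂_1: C_1 → C_0 is given by ∂[p,q] = [q] − [p].
The 9×13 boundary matrix has rank 8 and Smith normal form diag(1,1,1,1,1,1,1,1).

∂_2: C_2 → C_1 sends each 2-simplex [p,q,r] to [q,r] − [p,r] + [p,q]. For instance
  ∂[3,4,7] = [4,7] − [3,7] + [3,4],
  ∂[1,4,7] = [4,7] − [1,7] + [1,4].
This gives a 13×2 integer matrix of rank 2; reducing to Smith normal form yields diagonal entries (1,1).

From H_k ≅ ker(∂_k) / im(∂_{k+1}) we obtain:

  H_0: rank C_0 − rank ∂_1 = 9 − 8 = 1, and the invariant factors of ∂_1 are all 1, so H_0 ≅ Z.
  H_1: rank ker ∂_1 − rank ∂_2 = (13 − 8) − 2 = 3, and the invariant factors of ∂_2 are all 1, so H_1 ≅ Z^3.
  H_2: rank ker ∂_2 − rank ∂_3 = (2 − 2) − 0 = 0, and there is no ∂_3, so H_2 ≅ 0.

As a check, the Euler characteristic is 9 − 13 + 2 = -2, which agrees with 1 − 3 + 0 = -2.

H_0 ≅ Z,  H_1 ≅ Z^3,  H_2 = 0.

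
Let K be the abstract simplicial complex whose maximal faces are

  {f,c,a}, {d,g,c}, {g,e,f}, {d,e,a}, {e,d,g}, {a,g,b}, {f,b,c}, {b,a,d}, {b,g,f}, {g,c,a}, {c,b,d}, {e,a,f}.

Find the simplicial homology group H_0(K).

K has 7 vertices, 18 edges, 12 triangles.
rank ∂_0 = 0, rank ∂_1 = 6 ⇒ b_0 = 7 − 0 − 6 = 1; all invariant factors of ∂_1 are 1 so no torsion. So H_0 = Z.

H_0 = Z.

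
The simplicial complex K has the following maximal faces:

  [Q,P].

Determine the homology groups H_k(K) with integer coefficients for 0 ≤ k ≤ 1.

Order the vertices as P < Q. Listing each simplex with vertices in this order, K has dimension 1 with simplices:

  0-simplices (2): P, Q
  1-simplices (1): PQ

giving chain groups C_0 ≅ Z^2, C_1 ≅ Z^1.

Boundary ∂_1: C_1 → C_0 sends each edge [p,q] (with p < q) to q − p.
The 2×1 boundary matrix has rank 1 and Smith normal form diag(1).

From H_k ≅ ker(∂_k) / im(∂_{k+1}) we obtain:

  H_0: rank C_0 − rank ∂_1 = 2 − 1 = 1, and the invariant factors of ∂_1 are all 1, so H_0 ≅ Z.
  H_1: rank ker ∂_1 − rank ∂_2 = (1 − 1) − 0 = 0, and there is no ∂_2, so H_1 ≅ 0.

(K is a triangulation of the 1-simplex.)

H_0 ≅ Z,  H_1 = 0.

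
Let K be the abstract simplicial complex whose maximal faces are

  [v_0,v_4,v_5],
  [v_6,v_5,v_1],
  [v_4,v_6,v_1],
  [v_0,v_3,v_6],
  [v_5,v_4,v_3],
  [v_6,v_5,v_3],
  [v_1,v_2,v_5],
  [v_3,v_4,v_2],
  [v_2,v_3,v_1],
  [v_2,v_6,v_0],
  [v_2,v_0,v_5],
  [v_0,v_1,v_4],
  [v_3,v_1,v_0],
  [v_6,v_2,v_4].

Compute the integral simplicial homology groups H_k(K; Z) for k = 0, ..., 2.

Order the vertices as v_0 < v_1 < v_2 < v_3 < v_4 < v_5 < v_6. Listing each simplex with vertices in this order, K has dimension 2 with simplices:

  0-simplices (7): [v_0], [v_1], [v_2], [v_3], [v_4], [v_5], [v_6]
  1-simplices (21): (21 of them)
  2-simplices (14): (14 of them)

Hence C_0 ≅ Z^7, C_1 ≅ Z^21, C_2 ≅ Z^14.

The boundary map ∂_1: C_1 → C_0 is given by ∂[p,q] = [q] − [p].
As a 7×21 matrix over Z this has rank 6, with invariant factors (1,1,1,1,1,1).

∂_2: C_2 → C_1 maps a triangle to the signed sum of its edges. For instance
  ∂[v_0,v_2,v_6] = [v_2,v_6] − [v_0,v_6] + [v_0,v_2],
  ∂[v_0,v_1,v_3] = [v_1,v_3] − [v_0,v_3] + [v_0,v_1].
The 21×14 boundary matrix has rank 13 and Smith normal form diag(1,1,1,1,1,1,1,1,1,1,1,1,1).

Computing H_k = (kernel of ∂_k) / (image of ∂_{k+1}):

  H_0: rank C_0 − rank ∂_1 = 7 − 6 = 1, and the invariant factors of ∂_1 are all 1, so H_0 = Z.
  H_1: rank ker ∂_1 − rank ∂_2 = (21 − 6) − 13 = 2, and the invariant factors of ∂_2 are all 1, so H_1 = Z^2.
  H_2: rank ker ∂_2 − rank ∂_3 = (14 − 13) − 0 = 1, and there is no ∂_3, so H_2 = Z.

H_0 ≅ Z,  H_1 ≅ Z^2,  H_2 ≅ Z.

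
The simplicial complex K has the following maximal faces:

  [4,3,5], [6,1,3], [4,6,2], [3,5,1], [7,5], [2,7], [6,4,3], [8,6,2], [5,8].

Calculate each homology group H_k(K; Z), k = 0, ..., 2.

H_0 ≅ Z,  H_1 ≅ Z^2,  H_2 = 0.

Order the vertices as 1 < 2 < 3 < 4 < 5 < 6 < 7 < 8. Listing each simplex with vertices in this order, K has dimension 2 with simplices:

  0-simplices (8): [1], [2], [3], [4], [5], [6], [7], [8]
  1-simplices (15): [1,3], [1,5], [1,6], [2,4], [2,6], [2,7], [2,8], [3,4], [3,5], [3,6], [4,5], [4,6], [5,7], [5,8], [6,8]
  2-simplices (6): [1,3,5], [1,3,6], [2,4,6], [2,6,8], [3,4,5], [3,4,6]

so the chain groups are C_0 ≅ Z^8, C_1 ≅ Z^15, C_2 ≅ Z^6.

The boundary map ∂_1: C_1 → C_0 is given by ∂[p,q] = [q] − [p].
This gives a 8×15 integer matrix of rank 7; reducing to Smith normal form yields diagonal entries (1,1,1,1,1,1,1).

Boundary ∂_2: C_2 → C_1 acts by ∂[p,q,r] = [q,r] − [p,r] + [p,q]. For instance
  ∂[1,3,5] = [3,5] − [1,5] + [1,3],
  ∂[2,6,8] = [6,8] − [2,8] + [2,6].
This gives a 15×6 integer matrix of rank 6; reducing to Smith normal form yields diagonal entries (1,1,1,1,1,1).

Reading off H_k = ker ∂_k / im ∂_{k+1}:

  H_0: rank C_0 − rank ∂_1 = 8 − 7 = 1, and the invariant factors of ∂_1 are all 1, so H_0 = Z.
  H_1: rank ker ∂_1 − rank ∂_2 = (15 − 7) − 6 = 2, and the invariant factors of ∂_2 are all 1, so H_1 = Z^2.
  H_2: rank ker ∂_2 − rank ∂_3 = (6 − 6) − 0 = 0, and there is no ∂_3, so H_2 = 0.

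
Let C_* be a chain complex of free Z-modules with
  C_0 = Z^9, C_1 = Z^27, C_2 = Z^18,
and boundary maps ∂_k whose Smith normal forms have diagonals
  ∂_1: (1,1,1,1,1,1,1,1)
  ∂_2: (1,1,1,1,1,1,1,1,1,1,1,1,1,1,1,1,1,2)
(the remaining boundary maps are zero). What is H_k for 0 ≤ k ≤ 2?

H_0: b_0 = 9 − 0 − 8 = 1; torsion from ∂_1 factors > 1: none. So H_0 ≅ Z.
H_1: b_1 = 27 − 8 − 18 = 1; torsion from ∂_2 factors > 1: [2]. So H_1 ≅ Z ⊕ Z/2Z.
H_2: b_2 = 18 − 18 − 0 = 0; torsion from ∂_3 factors > 1: none. So H_2 ≅ 0.

H_0 ≅ Z,  H_1 ≅ Z ⊕ Z/2Z,  H_2 = 0.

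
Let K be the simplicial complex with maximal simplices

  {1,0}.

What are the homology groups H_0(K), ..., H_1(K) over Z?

Order the vertices as 0 < 1. Listing each simplex with vertices in this order, K has dimension 1 with simplices:

  0-simplices (2): [0], [1]
  1-simplices (1): [0,1]

giving chain groups C_0 ≅ Z^2, C_1 ≅ Z^1.

Boundary ∂_1: C_1 → C_0 sends each edge [p,q] (with p < q) to q − p. For instance
  ∂[0,1] = [1] − [0].
The 2×1 boundary matrix has rank 1 and Smith normal form diag(1).

From H_k ≅ ker(∂_k) / im(∂_{k+1}) we obtain:

  H_0: rank C_0 − rank ∂_1 = 2 − 1 = 1, and the invariant factors of ∂_1 are all 1, so H_0 = Z.
  H_1: rank ker ∂_1 − rank ∂_2 = (1 − 1) − 0 = 0, and there is no ∂_2, so H_1 = 0.

As a check, the Euler characteristic is 2 − 1 = 1, which agrees with 1 − 0 = 1.
(K is a triangulation of the 1-simplex.)

H_0 ≅ Z,  H_1 = 0.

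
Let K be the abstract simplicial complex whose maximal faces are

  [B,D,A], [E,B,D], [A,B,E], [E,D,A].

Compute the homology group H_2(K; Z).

H_2 = Z.

Take the total order A < B < D < E on the vertex set. Then K (dimension 2) consists of the simplices:

  0-simplices (4): A, B, D, E
  1-simplices (6): AB, AD, AE, BD, BE, DE
  2-simplices (4): ABD, ABE, ADE, BDE

Hence C_0 ≅ Z^4, C_1 ≅ Z^6, C_2 ≅ Z^4.

Boundary ∂_1: C_1 → C_0 is given by ∂[p,q] = [q] − [p]. For instance
  ∂BD = D − B.
As a 4×6 matrix over Z this has rank 3, with invariant factors (1,1,1).

∂_2: C_2 → C_1 acts by ∂[p,q,r] = [q,r] − [p,r] + [p,q]. For instance
  ∂ABE = BE − AE + AB,
  ∂ABD = BD − AD + AB.
This gives a 6×4 integer matrix of rank 3; reducing to Smith normal form yields diagonal entries (1,1,1).

Computing H_k = (kernel of ∂_k) / (image of ∂_{k+1}):

  H_2: rank ker ∂_2 − rank ∂_3 = (4 − 3) − 0 = 1, and there is no ∂_3, so H_2 ≅ Z.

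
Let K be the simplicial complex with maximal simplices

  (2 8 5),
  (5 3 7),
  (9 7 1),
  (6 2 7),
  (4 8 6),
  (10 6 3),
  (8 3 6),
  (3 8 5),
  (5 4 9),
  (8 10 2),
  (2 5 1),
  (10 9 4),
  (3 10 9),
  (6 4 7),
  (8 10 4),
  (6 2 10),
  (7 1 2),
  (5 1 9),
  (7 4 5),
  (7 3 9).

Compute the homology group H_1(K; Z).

We work with the vertex ordering 1 < 2 < 3 < 4 < 5 < 6 < 7 < 8 < 9 < 10. The simplices of K, each written with vertices in increasing order, are:

  0-simplices (10): [1], [2], [3], [4], [5], [6], [7], [8], [9], [10]
  1-simplices (30): (30 of them)
  2-simplices (20): (20 of them)

giving chain groups C_0 ≅ Z^10, C_1 ≅ Z^30, C_2 ≅ Z^20.

The boundary map ∂_1: C_1 → C_0 maps an edge to its endpoints' difference, ∂[p,q] = q − p. For instance
  ∂[5,8] = [8] − [5].
The resulting 10×30 matrix has rank 9, and its Smith normal form has invariant factors (1,1,1,1,1,1,1,1,1).

The boundary map ∂_2: C_2 → C_1 sends each 2-simplex [p,q,r] to [q,r] − [p,r] + [p,q]. For instance
  ∂[1,2,7] = [2,7] − [1,7] + [1,2],
  ∂[4,9,10] = [9,10] − [4,10] + [4,9].
The 30×20 boundary matrix has rank 20 and Smith normal form diag(1,1,1,1,1,1,1,1,1,1,1,1,1,1,1,1,1,1,1,2).

From H_k ≅ ker(∂_k) / im(∂_{k+1}) we obtain:

  H_1: rank ker ∂_1 − rank ∂_2 = (30 − 9) − 20 = 1, and ∂_2 has invariant factor 2 > 1, so H_1 = Z ⊕ Z/2Z.

H_1 ≅ Z ⊕ Z/2Z.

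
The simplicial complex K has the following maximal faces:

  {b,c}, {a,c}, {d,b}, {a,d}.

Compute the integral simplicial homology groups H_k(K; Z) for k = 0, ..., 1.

H_0 = Z,  H_1 = Z.

Take the total order a < b < c < d on the vertex set. Then K (dimension 1) consists of the simplices:

  0-simplices (4): a, b, c, d
  1-simplices (4): ac, ad, bc, bd

giving chain groups C_0 ≅ Z^4, C_1 ≅ Z^4.

Boundary ∂_1: C_1 → C_0 sends each edge [p,q] (with p < q) to q − p. For instance
  ∂bd = d − b.
The 4×4 boundary matrix has rank 3 and Smith normal form diag(1,1,1).

Reading off H_k = ker ∂_k / im ∂_{k+1}:

  H_0: rank C_0 − rank ∂_1 = 4 − 3 = 1, and the invariant factors of ∂_1 are all 1, so H_0 = Z.
  H_1: rank ker ∂_1 − rank ∂_2 = (4 − 3) − 0 = 1, and there is no ∂_2, so H_1 = Z.

As a check, the Euler characteristic is 4 − 4 = 0, which agrees with 1 − 1 = 0.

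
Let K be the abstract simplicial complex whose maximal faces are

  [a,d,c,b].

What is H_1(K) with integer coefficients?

Fix the vertex order a < b < c < d and write every simplex with vertices in increasing order. Then dim K = 3 and the simplices of K are:

  0-simplices (4): a, b, c, d
  1-simplices (6): ab, ac, ad, bc, bd, cd
  2-simplices (4): abc, abd, acd, bcd
  3-simplices (1): abcd

so the chain groups are C_0 ≅ Z^4, C_1 ≅ Z^6, C_2 ≅ Z^4, C_3 ≅ Z^1.

∂_1: C_1 → C_0 sends each edge [p,q] (with p < q) to q − p. For instance
  ∂ab = b − a.
The resulting 4×6 matrix has rank 3, and its Smith normal form has invariant factors (1,1,1).

∂_2: C_2 → C_1 sends each 2-simplex [p,q,r] to [q,r] − [p,r] + [p,q]. For instance
  ∂abd = bd − ad + ab,
  ∂bcd = cd − bd + bc.
This gives a 6×4 integer matrix of rank 3; reducing to Smith normal form yields diagonal entries (1,1,1).

Boundary ∂_3: C_3 → C_2 sends each 3-simplex σ to the alternating sum Σ_i (−1)^i (σ with its i-th vertex removed). For instance
  ∂abcd = bcd − acd + abd − abc.
The 4×1 boundary matrix has rank 1 and Smith normal form diag(1).

Now H_k = ker ∂_k / im ∂_{k+1}, so:

  H_1: rank ker ∂_1 − rank ∂_2 = (6 − 3) − 3 = 0, and the invariant factors of ∂_2 are all 1, so H_1 = 0.

H_1 = 0.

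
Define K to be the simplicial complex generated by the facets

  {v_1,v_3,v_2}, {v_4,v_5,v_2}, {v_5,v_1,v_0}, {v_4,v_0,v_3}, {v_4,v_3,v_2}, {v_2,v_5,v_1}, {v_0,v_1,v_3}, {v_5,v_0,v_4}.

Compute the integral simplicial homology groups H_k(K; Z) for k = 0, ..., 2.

H_0 = Z,  H_1 = 0,  H_2 = Z.

Fix the vertex order v_0 < v_1 < v_2 < v_3 < v_4 < v_5 and write every simplex with vertices in increasing order. Then dim K = 2 and the simplices of K are:

  0-simplices (6): [v_0], [v_1], [v_2], [v_3], [v_4], [v_5]
  1-simplices (12): [v_0,v_1], [v_0,v_3], [v_0,v_4], [v_0,v_5], [v_1,v_2], [v_1,v_3], [v_1,v_5], [v_2,v_3], [v_2,v_4], [v_2,v_5], [v_3,v_4], [v_4,v_5]
  2-simplices (8): [v_0,v_1,v_3], [v_0,v_1,v_5], [v_0,v_3,v_4], [v_0,v_4,v_5], [v_1,v_2,v_3], [v_1,v_2,v_5], [v_2,v_3,v_4], [v_2,v_4,v_5]

giving chain groups C_0 ≅ Z^6, C_1 ≅ Z^12, C_2 ≅ Z^8.

Boundary ∂_1: C_1 → C_0 maps an edge to its endpoints' difference, ∂[p,q] = q − p.
This gives a 6×12 integer matrix of rank 5; reducing to Smith normal form yields diagonal entries (1,1,1,1,1).

Boundary ∂_2: C_2 → C_1 maps a triangle to the signed sum of its edges. For instance
  ∂[v_0,v_1,v_3] = [v_1,v_3] − [v_0,v_3] + [v_0,v_1],
  ∂[v_2,v_4,v_5] = [v_4,v_5] − [v_2,v_5] + [v_2,v_4].
The 12×8 boundary matrix has rank 7 and Smith normal form diag(1,1,1,1,1,1,1).

Now H_k = ker ∂_k / im ∂_{k+1}, so:

  H_0: rank C_0 − rank ∂_1 = 6 − 5 = 1, and the invariant factors of ∂_1 are all 1, so H_0 = Z.
  H_1: rank ker ∂_1 − rank ∂_2 = (12 − 5) − 7 = 0, and the invariant factors of ∂_2 are all 1, so H_1 = 0.
  H_2: rank ker ∂_2 − rank ∂_3 = (8 − 7) − 0 = 1, and there is no ∂_3, so H_2 = Z.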